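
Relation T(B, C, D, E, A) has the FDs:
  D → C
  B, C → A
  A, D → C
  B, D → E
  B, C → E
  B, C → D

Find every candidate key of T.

{B, C}, {B, D}

{B} never appears on the right of any FD, so every key must include it.
{B, C} is a candidate key since {B, C}⁺ = {A, B, C, D, E} covers every attribute.
{B, D} is a candidate key since {B, D}⁺ = {A, B, C, D, E} covers every attribute.
Any other superkey properly contains one of these, so there are no further candidate keys.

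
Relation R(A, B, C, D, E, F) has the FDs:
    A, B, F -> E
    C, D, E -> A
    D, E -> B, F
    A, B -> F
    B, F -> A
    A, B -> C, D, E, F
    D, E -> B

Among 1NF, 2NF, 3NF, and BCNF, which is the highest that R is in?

Candidate keys: {A, B}, {B, F}, {D, E}. Prime attributes: {A, B, D, E, F}.
The left-hand side of every FD is a superkey, so BCNF is satisfied.

BCNF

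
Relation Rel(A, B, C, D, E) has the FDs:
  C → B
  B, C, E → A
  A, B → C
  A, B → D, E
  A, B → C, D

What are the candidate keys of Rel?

{A, B}, {A, C}, {C, E}

{A, B}⁺ = {A, B, C, D, E}, which is every attribute, so {A, B} is a candidate key.
{A, C}⁺ = {A, B, C, D, E}, which is every attribute, so {A, C} is a candidate key.
{C, E}⁺ = {A, B, C, D, E}, which is every attribute, so {C, E} is a candidate key.
Any other superkey properly contains one of these, so there are no further candidate keys.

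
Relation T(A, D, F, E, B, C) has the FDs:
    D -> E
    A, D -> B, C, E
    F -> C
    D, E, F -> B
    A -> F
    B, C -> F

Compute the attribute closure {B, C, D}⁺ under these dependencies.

Start with {B, C, D}.
D -> E applies; add {E} → now {B, C, D, E}.
B, C -> F applies; add {F} → now {B, C, D, E, F}.
No further FD applies.

{B, C, D, E, F}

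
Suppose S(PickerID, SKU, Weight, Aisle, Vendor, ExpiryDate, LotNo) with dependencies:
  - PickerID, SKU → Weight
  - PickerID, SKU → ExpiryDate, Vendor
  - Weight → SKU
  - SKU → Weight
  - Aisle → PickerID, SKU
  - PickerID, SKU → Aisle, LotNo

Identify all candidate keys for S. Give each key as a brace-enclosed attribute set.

{Aisle}, {PickerID, SKU}, {PickerID, Weight}

{Aisle}⁺ = {Aisle, ExpiryDate, LotNo, PickerID, SKU, Vendor, Weight} — all of the relation — so {Aisle} is a candidate key.
{PickerID, SKU}⁺ = {Aisle, ExpiryDate, LotNo, PickerID, SKU, Vendor, Weight} — all of the relation — so {PickerID, SKU} is a candidate key.
{PickerID, Weight}⁺ = {Aisle, ExpiryDate, LotNo, PickerID, SKU, Vendor, Weight} — all of the relation — so {PickerID, Weight} is a candidate key.
These are minimal and exhaustive — every other superkey contains one of them.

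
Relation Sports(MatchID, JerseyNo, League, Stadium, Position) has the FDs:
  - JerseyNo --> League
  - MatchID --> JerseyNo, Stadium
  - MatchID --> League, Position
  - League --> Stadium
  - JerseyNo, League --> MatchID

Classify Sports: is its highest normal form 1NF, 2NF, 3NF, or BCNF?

2NF

Candidate keys: {JerseyNo}, {MatchID}. Prime attributes: {JerseyNo, MatchID}.
League --> Stadium: {League}⁺ = {League, Stadium}, which is not all of the attributes, so the left side is not a superkey — BCNF is violated.
Because {Stadium} is non-prime and the left side of League --> Stadium is not a superkey, the relation is not in 3NF.
With only single-attribute keys there can be no partial dependency, so 2NF holds.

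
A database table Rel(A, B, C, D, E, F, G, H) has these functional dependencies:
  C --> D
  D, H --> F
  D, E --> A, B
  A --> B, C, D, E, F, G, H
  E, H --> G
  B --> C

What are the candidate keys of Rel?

{A}, {B, E}, {C, E}, {D, E}

{A}⁺ = {A, B, C, D, E, F, G, H} — all of the relation — so {A} is a candidate key.
{B, E}⁺ = {A, B, C, D, E, F, G, H} — all of the relation — so {B, E} is a candidate key.
{C, E}⁺ = {A, B, C, D, E, F, G, H} — all of the relation — so {C, E} is a candidate key.
{D, E}⁺ = {A, B, C, D, E, F, G, H} — all of the relation — so {D, E} is a candidate key.
Any other superkey properly contains one of these, so there are no further candidate keys.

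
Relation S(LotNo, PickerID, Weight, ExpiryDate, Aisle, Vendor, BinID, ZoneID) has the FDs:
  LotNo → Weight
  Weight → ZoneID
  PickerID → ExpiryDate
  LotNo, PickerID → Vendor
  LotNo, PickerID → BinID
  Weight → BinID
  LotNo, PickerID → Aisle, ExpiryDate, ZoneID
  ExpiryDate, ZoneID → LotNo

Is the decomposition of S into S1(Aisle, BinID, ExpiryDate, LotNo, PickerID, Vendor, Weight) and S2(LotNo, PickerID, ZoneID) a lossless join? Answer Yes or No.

The shared attributes are {LotNo, PickerID} and {LotNo, PickerID}⁺ = {Aisle, BinID, ExpiryDate, LotNo, PickerID, Vendor, Weight, ZoneID}.
S1 is contained in that closure, so S1 ∩ S2 → S1 holds and the join is lossless.

Yes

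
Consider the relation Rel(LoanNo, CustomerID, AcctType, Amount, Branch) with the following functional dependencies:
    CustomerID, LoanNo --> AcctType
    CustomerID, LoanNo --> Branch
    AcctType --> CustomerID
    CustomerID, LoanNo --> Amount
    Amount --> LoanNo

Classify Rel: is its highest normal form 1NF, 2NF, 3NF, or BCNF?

3NF

Candidate keys: {AcctType, Amount}, {AcctType, LoanNo}, {Amount, CustomerID}, {CustomerID, LoanNo}. Prime attributes: {AcctType, Amount, CustomerID, LoanNo}.
For AcctType --> CustomerID we have {AcctType}⁺ = {AcctType, CustomerID}; {AcctType} is not a superkey, so BCNF fails.
Since {CustomerID} ⊆ prime attributes and every other non-superkey FD also has a prime right side, the schema is in 3NF.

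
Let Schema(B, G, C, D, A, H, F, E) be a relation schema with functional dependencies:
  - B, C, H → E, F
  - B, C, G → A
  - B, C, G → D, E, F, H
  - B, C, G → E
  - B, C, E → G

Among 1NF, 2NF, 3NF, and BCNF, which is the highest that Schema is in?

Candidate keys: {B, C, E}, {B, C, G}, {B, C, H}. Prime attributes: {B, C, E, G, H}.
The left-hand side of every FD is a superkey, so BCNF is satisfied.

BCNF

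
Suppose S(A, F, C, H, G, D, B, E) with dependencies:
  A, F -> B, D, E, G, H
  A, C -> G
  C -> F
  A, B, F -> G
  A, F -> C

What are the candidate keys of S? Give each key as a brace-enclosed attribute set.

{A, C}, {A, F}

No FD produces {A}, so it must be in every candidate key.
{A, C}⁺ = {A, B, C, D, E, F, G, H} — all of the relation — so {A, C} is a candidate key.
{A, F}⁺ = {A, B, C, D, E, F, G, H} — all of the relation — so {A, F} is a candidate key.
No proper subset of any of these is a key, and no other minimal superkey exists.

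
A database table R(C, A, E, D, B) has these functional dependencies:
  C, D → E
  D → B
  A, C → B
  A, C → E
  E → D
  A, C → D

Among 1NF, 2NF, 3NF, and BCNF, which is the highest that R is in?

Candidate key: {A, C}. Prime attributes: {A, C}.
For C, D → E we have {C, D}⁺ = {B, C, D, E}; {C, D} is not a superkey, so BCNF fails.
C, D → E has non-prime {E} on the right and a non-superkey on the left, so 3NF fails.
No proper subset of a key has a non-prime attribute in its closure, so there is no partial dependency; 2NF holds.

2NF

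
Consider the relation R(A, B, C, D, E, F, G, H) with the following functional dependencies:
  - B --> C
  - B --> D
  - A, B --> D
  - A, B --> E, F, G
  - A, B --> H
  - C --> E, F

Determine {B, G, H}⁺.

Start with {B, G, H}.
B --> C applies; add {C} → now {B, C, G, H}.
B --> D applies; add {D} → now {B, C, D, G, H}.
C --> E, F applies; add {E, F} → now {B, C, D, E, F, G, H}.
No further FD applies.

{B, C, D, E, F, G, H}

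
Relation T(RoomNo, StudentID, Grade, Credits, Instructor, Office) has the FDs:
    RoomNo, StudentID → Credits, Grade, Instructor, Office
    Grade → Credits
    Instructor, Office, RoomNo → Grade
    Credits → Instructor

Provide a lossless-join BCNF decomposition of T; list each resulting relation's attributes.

Candidate key of the original relation: {RoomNo, StudentID}.
{Credits, Grade, Instructor, Office, RoomNo, StudentID}: {Grade} determines {Credits, Grade, Instructor} here but is not a superkey — split on Grade → Credits, Instructor, giving {Credits, Grade, Instructor} and {Grade, Office, RoomNo, StudentID}.
{Credits, Grade, Instructor}: {Credits} determines {Credits, Instructor} here but is not a superkey — split on Credits → Instructor, giving {Credits, Instructor} and {Credits, Grade}.
{Credits, Instructor} is in BCNF.
{Credits, Grade} is in BCNF.
{Grade, Office, RoomNo, StudentID} is in BCNF.

{Credits, Grade}; {Credits, Instructor}; {Grade, Office, RoomNo, StudentID}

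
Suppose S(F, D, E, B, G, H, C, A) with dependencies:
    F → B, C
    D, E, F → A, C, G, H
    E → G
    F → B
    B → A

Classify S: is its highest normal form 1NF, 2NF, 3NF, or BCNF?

Candidate key: {D, E, F}. Prime attributes: {D, E, F}.
For F → B, C we have {F}⁺ = {A, B, C, F}; {F} is not a superkey, so BCNF fails.
F → B, C has non-prime {B, C} on the right and a non-superkey on the left, so 3NF fails.
Since {E} ⊂ {D, E, F} and {E}⁺ ⊇ {G} with {G} non-prime, there is a partial dependency; 2NF fails.

1NF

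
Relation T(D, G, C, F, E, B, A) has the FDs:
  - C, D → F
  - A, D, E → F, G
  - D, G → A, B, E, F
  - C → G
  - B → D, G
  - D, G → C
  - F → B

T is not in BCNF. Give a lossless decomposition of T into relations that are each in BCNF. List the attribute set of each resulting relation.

{A, B, C, D, E, F}; {C, G}

Candidate keys of the original relation: {A, D, E}, {B}, {C, D}, {D, G}, {F}.
Within {A, B, C, D, E, F, G}: {C}⁺ ∩ {A, B, C, D, E, F, G} = {C, G}, not the whole set, so C → G violates BCNF; decompose into {C, G} and {A, B, C, D, E, F}.
{C, G} is in BCNF.
{A, B, C, D, E, F} is in BCNF.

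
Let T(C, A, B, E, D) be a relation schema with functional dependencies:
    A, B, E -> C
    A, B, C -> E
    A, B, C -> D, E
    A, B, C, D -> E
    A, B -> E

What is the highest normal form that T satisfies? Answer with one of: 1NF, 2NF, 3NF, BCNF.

Candidate key: {A, B}. Prime attributes: {A, B}.
Each dependency's left side is a superkey — BCNF holds.

BCNF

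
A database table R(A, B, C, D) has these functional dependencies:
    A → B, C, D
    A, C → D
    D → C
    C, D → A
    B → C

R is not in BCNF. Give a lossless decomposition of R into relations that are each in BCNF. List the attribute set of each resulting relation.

Candidate keys of the original relation: {A}, {D}.
Within {A, B, C, D}: {B}⁺ ∩ {A, B, C, D} = {B, C}, not the whole set, so B → C violates BCNF; decompose into {B, C} and {A, B, D}.
{B, C}: every determinant is a superkey — BCNF.
{A, B, D}: every determinant is a superkey — BCNF.

{A, B, D}; {B, C}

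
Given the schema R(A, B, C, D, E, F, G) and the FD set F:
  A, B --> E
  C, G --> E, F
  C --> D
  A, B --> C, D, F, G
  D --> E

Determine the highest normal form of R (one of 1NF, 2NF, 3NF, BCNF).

2NF

Candidate key: {A, B}. Prime attributes: {A, B}.
For C, G --> E, F we have {C, G}⁺ = {C, D, E, F, G}; {C, G} is not a superkey, so BCNF fails.
Because {E, F} are non-prime and the left side of C, G --> E, F is not a superkey, the relation is not in 3NF.
No non-prime attribute depends on a proper subset of any candidate key, so 2NF holds.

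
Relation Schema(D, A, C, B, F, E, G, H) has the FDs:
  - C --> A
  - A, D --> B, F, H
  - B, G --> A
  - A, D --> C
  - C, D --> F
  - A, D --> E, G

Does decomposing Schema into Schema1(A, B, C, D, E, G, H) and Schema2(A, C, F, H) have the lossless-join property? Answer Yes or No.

Common attributes: {A, C, H}; their closure is {A, C, H}.
Neither Schema1 nor Schema2 is contained in that closure, so the decomposition is lossy.

No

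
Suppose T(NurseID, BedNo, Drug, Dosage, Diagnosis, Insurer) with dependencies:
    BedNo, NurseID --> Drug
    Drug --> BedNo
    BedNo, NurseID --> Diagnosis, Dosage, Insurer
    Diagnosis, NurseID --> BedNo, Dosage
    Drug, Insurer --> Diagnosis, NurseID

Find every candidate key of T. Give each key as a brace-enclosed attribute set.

Closure of {BedNo, NurseID} is {BedNo, Diagnosis, Dosage, Drug, Insurer, NurseID}, the whole schema; {BedNo, NurseID} is a candidate key.
Closure of {Diagnosis, NurseID} is {BedNo, Diagnosis, Dosage, Drug, Insurer, NurseID}, the whole schema; {Diagnosis, NurseID} is a candidate key.
Closure of {Drug, Insurer} is {BedNo, Diagnosis, Dosage, Drug, Insurer, NurseID}, the whole schema; {Drug, Insurer} is a candidate key.
Closure of {Drug, NurseID} is {BedNo, Diagnosis, Dosage, Drug, Insurer, NurseID}, the whole schema; {Drug, NurseID} is a candidate key.
No proper subset of any of these is a key, and no other minimal superkey exists.

{BedNo, NurseID}, {Diagnosis, NurseID}, {Drug, Insurer}, {Drug, NurseID}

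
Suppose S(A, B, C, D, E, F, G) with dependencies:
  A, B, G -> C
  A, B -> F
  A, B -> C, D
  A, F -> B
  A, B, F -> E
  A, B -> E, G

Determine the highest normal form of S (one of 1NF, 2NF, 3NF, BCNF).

BCNF

Candidate keys: {A, B}, {A, F}. Prime attributes: {A, B, F}.
The left-hand side of every FD is a superkey, so BCNF is satisfied.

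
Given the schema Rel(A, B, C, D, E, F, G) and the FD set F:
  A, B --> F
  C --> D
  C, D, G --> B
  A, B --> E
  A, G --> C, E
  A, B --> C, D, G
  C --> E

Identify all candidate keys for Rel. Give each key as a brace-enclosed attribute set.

{A} never appears on the right of any FD, so every key must include it.
{A, B}⁺ = {A, B, C, D, E, F, G} — all of the relation — so {A, B} is a candidate key.
{A, G}⁺ = {A, B, C, D, E, F, G} — all of the relation — so {A, G} is a candidate key.
No proper subset of any of these is a key, and no other minimal superkey exists.

{A, B}, {A, G}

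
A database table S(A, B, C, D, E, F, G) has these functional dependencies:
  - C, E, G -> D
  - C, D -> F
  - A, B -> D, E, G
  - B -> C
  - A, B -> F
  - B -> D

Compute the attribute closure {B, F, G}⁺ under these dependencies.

Start with {B, F, G}.
B -> C applies; add {C} → now {B, C, F, G}.
B -> D applies; add {D} → now {B, C, D, F, G}.
No further FD applies.

{B, C, D, F, G}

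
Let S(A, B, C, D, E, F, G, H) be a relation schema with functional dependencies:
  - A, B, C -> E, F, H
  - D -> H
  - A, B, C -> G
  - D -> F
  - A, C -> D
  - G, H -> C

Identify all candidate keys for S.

No FD produces {A, B}, so they must be in every candidate key.
Closure of {A, B, C} is {A, B, C, D, E, F, G, H}, the whole schema; {A, B, C} is a candidate key.
Closure of {A, B, D, G} is {A, B, C, D, E, F, G, H}, the whole schema; {A, B, D, G} is a candidate key.
Closure of {A, B, G, H} is {A, B, C, D, E, F, G, H}, the whole schema; {A, B, G, H} is a candidate key.
Any other superkey properly contains one of these, so there are no further candidate keys.

{A, B, C}, {A, B, D, G}, {A, B, G, H}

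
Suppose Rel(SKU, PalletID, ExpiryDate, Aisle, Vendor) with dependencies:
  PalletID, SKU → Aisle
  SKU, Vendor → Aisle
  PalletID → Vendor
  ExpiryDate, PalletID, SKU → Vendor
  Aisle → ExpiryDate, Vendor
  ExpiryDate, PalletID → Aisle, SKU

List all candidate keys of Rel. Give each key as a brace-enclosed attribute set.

{Aisle, PalletID}, {ExpiryDate, PalletID}, {PalletID, SKU}

{PalletID} never appears on the right of any FD, so every key must include it.
Closure of {Aisle, PalletID} is {Aisle, ExpiryDate, PalletID, SKU, Vendor}, the whole schema; {Aisle, PalletID} is a candidate key.
Closure of {ExpiryDate, PalletID} is {Aisle, ExpiryDate, PalletID, SKU, Vendor}, the whole schema; {ExpiryDate, PalletID} is a candidate key.
Closure of {PalletID, SKU} is {Aisle, ExpiryDate, PalletID, SKU, Vendor}, the whole schema; {PalletID, SKU} is a candidate key.
Any other superkey properly contains one of these, so there are no further candidate keys.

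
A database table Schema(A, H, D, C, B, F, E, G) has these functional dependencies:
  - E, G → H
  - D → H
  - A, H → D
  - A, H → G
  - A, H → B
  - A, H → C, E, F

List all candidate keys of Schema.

{A, D}, {A, E, G}, {A, H}

No FD produces {A}, so it must be in every candidate key.
{A, D}⁺ = {A, B, C, D, E, F, G, H} — all of the relation — so {A, D} is a candidate key.
{A, H}⁺ = {A, B, C, D, E, F, G, H} — all of the relation — so {A, H} is a candidate key.
{A, E, G}⁺ = {A, B, C, D, E, F, G, H} — all of the relation — so {A, E, G} is a candidate key.
Any other superkey properly contains one of these, so there are no further candidate keys.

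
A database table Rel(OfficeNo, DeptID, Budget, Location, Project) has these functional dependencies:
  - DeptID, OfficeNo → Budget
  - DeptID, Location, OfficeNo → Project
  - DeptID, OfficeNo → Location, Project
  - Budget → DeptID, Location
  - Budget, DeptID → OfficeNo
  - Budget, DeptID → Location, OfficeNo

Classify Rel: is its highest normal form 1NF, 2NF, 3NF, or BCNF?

Candidate keys: {Budget}, {DeptID, OfficeNo}. Prime attributes: {Budget, DeptID, OfficeNo}.
Every FD has a superkey on the left, so the relation is in BCNF.

BCNF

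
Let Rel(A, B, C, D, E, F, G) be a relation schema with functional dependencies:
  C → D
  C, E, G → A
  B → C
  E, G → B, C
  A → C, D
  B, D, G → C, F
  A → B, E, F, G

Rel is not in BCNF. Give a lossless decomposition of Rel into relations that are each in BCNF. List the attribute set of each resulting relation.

Candidate keys of the original relation: {A}, {E, G}.
{A, B, C, D, E, F, G}: {C} determines {C, D} here but is not a superkey — split on C → D, giving {C, D} and {A, B, C, E, F, G}.
{C, D} has no BCNF violation.
{A, B, C, E, F, G}: {B} determines {B, C} here but is not a superkey — split on B → C, giving {B, C} and {A, B, E, F, G}.
{B, C} has no BCNF violation.
{A, B, E, F, G}: {B, G} determines {B, F, G} here but is not a superkey — split on B, G → F, giving {B, F, G} and {A, B, E, G}.
{B, F, G} has no BCNF violation.
{A, B, E, G} has no BCNF violation.

{A, B, E, G}; {B, C}; {B, F, G}; {C, D}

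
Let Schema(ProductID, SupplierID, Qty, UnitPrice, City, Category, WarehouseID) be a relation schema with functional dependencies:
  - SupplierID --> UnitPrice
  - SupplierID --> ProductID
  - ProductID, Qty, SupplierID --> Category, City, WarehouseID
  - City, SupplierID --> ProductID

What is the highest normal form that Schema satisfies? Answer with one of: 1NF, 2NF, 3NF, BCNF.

1NF

Candidate key: {Qty, SupplierID}. Prime attributes: {Qty, SupplierID}.
For SupplierID --> UnitPrice we have {SupplierID}⁺ = {ProductID, SupplierID, UnitPrice}; {SupplierID} is not a superkey, so BCNF fails.
Because {UnitPrice} is non-prime and the left side of SupplierID --> UnitPrice is not a superkey, the relation is not in 3NF.
{SupplierID} is a proper subset of the key {Qty, SupplierID}, and {SupplierID}⁺ contains the non-prime attributes {ProductID, UnitPrice} — a partial dependency, so 2NF is violated.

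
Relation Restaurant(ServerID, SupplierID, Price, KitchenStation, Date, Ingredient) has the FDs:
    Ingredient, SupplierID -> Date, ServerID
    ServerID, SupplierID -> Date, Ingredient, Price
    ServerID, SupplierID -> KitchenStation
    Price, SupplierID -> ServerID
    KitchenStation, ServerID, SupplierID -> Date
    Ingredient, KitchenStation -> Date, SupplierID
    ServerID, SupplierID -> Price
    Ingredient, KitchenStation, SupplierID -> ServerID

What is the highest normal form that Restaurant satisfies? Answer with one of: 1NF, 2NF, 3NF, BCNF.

BCNF

Candidate keys: {Ingredient, KitchenStation}, {Ingredient, SupplierID}, {Price, SupplierID}, {ServerID, SupplierID}. Prime attributes: {Ingredient, KitchenStation, Price, ServerID, SupplierID}.
The left-hand side of every FD is a superkey, so BCNF is satisfied.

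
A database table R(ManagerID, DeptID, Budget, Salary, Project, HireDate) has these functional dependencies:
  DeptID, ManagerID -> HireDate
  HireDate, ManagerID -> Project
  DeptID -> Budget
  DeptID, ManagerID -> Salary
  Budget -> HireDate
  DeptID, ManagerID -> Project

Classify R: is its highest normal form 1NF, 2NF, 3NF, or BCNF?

Candidate key: {DeptID, ManagerID}. Prime attributes: {DeptID, ManagerID}.
HireDate, ManagerID -> Project: {HireDate, ManagerID}⁺ = {HireDate, ManagerID, Project}, which is not all of the attributes, so the left side is not a superkey — BCNF is violated.
HireDate, ManagerID -> Project has non-prime {Project} on the right and a non-superkey on the left, so 3NF fails.
The proper key subset {DeptID} of {DeptID, ManagerID} determines non-prime {Budget, HireDate}, so the relation is not even in 2NF.

1NF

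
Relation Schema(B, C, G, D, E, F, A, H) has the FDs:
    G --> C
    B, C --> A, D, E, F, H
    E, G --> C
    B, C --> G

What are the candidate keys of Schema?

Attributes never on any right-hand side: {B} — every candidate key must contain it.
{B, C}⁺ = {A, B, C, D, E, F, G, H} — all of the relation — so {B, C} is a candidate key.
{B, G}⁺ = {A, B, C, D, E, F, G, H} — all of the relation — so {B, G} is a candidate key.
These are minimal and exhaustive — every other superkey contains one of them.

{B, C}, {B, G}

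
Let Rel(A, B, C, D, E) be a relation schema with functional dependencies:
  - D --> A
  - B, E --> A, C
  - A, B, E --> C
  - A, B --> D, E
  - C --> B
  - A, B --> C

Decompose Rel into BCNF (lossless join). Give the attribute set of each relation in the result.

Candidate keys of the original relation: {A, B}, {A, C}, {B, D}, {B, E}, {C, D}, {C, E}.
Within {A, B, C, D, E}: {D}⁺ ∩ {A, B, C, D, E} = {A, D}, not the whole set, so D --> A violates BCNF; decompose into {A, D} and {B, C, D, E}.
{A, D} is in BCNF.
Within {B, C, D, E}: {C}⁺ ∩ {B, C, D, E} = {B, C}, not the whole set, so C --> B violates BCNF; decompose into {B, C} and {C, D, E}.
{B, C} is in BCNF.
{C, D, E} is in BCNF.

{A, D}; {B, C}; {C, D, E}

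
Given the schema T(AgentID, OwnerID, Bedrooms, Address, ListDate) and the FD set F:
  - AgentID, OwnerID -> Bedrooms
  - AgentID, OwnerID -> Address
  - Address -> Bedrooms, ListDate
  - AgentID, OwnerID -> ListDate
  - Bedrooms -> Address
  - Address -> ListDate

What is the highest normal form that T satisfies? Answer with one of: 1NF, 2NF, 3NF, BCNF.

Candidate key: {AgentID, OwnerID}. Prime attributes: {AgentID, OwnerID}.
For Address -> Bedrooms, ListDate we have {Address}⁺ = {Address, Bedrooms, ListDate}; {Address} is not a superkey, so BCNF fails.
Address -> Bedrooms, ListDate has non-prime {Bedrooms, ListDate} on the right and a non-superkey on the left, so 3NF fails.
Checking every proper subset of each key, none determines a non-prime attribute — 2NF is satisfied.

2NF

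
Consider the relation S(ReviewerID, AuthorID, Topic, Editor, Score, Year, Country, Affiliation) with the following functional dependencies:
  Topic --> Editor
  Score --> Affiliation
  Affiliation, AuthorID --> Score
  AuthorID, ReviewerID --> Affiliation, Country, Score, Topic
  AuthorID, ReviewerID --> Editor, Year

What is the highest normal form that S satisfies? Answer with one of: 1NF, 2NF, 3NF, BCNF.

2NF

Candidate key: {AuthorID, ReviewerID}. Prime attributes: {AuthorID, ReviewerID}.
Topic --> Editor: {Topic}⁺ = {Editor, Topic}, which is not all of the attributes, so the left side is not a superkey — BCNF is violated.
Because {Editor} is non-prime and the left side of Topic --> Editor is not a superkey, the relation is not in 3NF.
No proper subset of a key has a non-prime attribute in its closure, so there is no partial dependency; 2NF holds.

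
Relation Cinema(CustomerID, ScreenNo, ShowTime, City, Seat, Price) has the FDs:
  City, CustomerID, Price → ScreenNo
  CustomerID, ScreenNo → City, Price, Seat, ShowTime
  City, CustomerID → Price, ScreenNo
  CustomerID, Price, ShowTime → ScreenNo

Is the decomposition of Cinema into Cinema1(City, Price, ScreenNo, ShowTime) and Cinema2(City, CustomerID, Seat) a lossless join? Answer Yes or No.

No

The shared attributes are {City} and {City}⁺ = {City}.
Cinema1 ⊄ {City} and Cinema2 ⊄ {City}, so the split is lossy.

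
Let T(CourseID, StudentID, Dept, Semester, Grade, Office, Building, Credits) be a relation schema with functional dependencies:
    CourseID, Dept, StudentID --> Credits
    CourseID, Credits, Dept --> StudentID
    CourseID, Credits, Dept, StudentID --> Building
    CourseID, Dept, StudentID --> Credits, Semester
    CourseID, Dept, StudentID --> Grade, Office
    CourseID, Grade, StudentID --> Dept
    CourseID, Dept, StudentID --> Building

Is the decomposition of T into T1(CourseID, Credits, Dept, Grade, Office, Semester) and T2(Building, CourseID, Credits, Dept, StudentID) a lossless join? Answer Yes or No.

Yes

The shared attributes are {CourseID, Credits, Dept} and {CourseID, Credits, Dept}⁺ = {Building, CourseID, Credits, Dept, Grade, Office, Semester, StudentID}.
T1 is contained in that closure, so T1 ∩ T2 --> T1 holds and the join is lossless.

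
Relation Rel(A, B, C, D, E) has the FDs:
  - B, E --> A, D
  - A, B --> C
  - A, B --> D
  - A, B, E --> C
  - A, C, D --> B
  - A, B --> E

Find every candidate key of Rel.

{A, B}, {A, C, D}, {B, E}

{A, B}⁺ = {A, B, C, D, E}, which is every attribute, so {A, B} is a candidate key.
{B, E}⁺ = {A, B, C, D, E}, which is every attribute, so {B, E} is a candidate key.
{A, C, D}⁺ = {A, B, C, D, E}, which is every attribute, so {A, C, D} is a candidate key.
No proper subset of any of these is a key, and no other minimal superkey exists.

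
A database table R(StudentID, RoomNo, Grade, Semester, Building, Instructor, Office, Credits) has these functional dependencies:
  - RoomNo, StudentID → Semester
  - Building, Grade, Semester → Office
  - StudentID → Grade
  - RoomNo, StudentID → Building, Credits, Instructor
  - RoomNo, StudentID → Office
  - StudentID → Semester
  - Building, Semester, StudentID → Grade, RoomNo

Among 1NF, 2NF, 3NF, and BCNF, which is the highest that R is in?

Candidate keys: {Building, StudentID}, {RoomNo, StudentID}. Prime attributes: {Building, RoomNo, StudentID}.
Building, Grade, Semester → Office: {Building, Grade, Semester}⁺ = {Building, Grade, Office, Semester}, which is not all of the attributes, so the left side is not a superkey — BCNF is violated.
Building, Grade, Semester → Office has non-prime {Office} on the right and a non-superkey on the left, so 3NF fails.
{StudentID} is a proper subset of the key {Building, StudentID}, and {StudentID}⁺ contains the non-prime attributes {Grade, Semester} — a partial dependency, so 2NF is violated.

1NF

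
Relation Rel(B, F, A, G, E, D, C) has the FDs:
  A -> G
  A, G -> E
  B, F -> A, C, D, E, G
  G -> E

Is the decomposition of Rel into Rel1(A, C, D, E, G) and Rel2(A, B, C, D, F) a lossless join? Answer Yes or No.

Yes

The shared attributes are {A, C, D} and {A, C, D}⁺ = {A, C, D, E, G}.
Since Rel1 ⊆ {A, C, D, E, G}, the intersection is a superkey of Rel1; the decomposition is lossless.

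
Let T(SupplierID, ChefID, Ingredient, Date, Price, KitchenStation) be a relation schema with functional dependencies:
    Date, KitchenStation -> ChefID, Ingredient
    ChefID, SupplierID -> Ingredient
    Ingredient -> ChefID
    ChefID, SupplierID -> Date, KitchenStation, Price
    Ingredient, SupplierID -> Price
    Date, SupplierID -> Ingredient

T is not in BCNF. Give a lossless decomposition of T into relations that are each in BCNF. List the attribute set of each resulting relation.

Candidate keys of the original relation: {ChefID, SupplierID}, {Date, SupplierID}, {Ingredient, SupplierID}.
In {ChefID, Date, Ingredient, KitchenStation, Price, SupplierID}, {Date, KitchenStation} is not a superkey ({Date, KitchenStation}⁺ restricted to this set is {ChefID, Date, Ingredient, KitchenStation}), so split on Date, KitchenStation -> ChefID, Ingredient into {ChefID, Date, Ingredient, KitchenStation} and {Date, KitchenStation, Price, SupplierID}.
In {ChefID, Date, Ingredient, KitchenStation}, {Ingredient} is not a superkey ({Ingredient}⁺ restricted to this set is {ChefID, Ingredient}), so split on Ingredient -> ChefID into {ChefID, Ingredient} and {Date, Ingredient, KitchenStation}.
{ChefID, Ingredient}: every determinant is a superkey — BCNF.
{Date, Ingredient, KitchenStation}: every determinant is a superkey — BCNF.
{Date, KitchenStation, Price, SupplierID}: every determinant is a superkey — BCNF.

{ChefID, Ingredient}; {Date, Ingredient, KitchenStation}; {Date, KitchenStation, Price, SupplierID}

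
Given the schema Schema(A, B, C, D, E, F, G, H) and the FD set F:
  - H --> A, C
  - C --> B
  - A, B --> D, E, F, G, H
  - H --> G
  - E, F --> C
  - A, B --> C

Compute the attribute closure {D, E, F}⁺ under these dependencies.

{B, C, D, E, F}

Start with {D, E, F}.
E, F --> C applies; add {C} → now {C, D, E, F}.
C --> B applies; add {B} → now {B, C, D, E, F}.
No further FD applies.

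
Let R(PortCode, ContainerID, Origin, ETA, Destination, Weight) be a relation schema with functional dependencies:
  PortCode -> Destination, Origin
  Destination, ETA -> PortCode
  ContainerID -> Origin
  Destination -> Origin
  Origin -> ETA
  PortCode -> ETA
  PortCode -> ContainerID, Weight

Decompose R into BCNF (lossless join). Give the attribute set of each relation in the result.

{ContainerID, Destination, PortCode, Weight}; {ContainerID, Origin}; {ETA, Origin}

Candidate keys of the original relation: {Destination}, {PortCode}.
Within {ContainerID, Destination, ETA, Origin, PortCode, Weight}: {ContainerID}⁺ ∩ {ContainerID, Destination, ETA, Origin, PortCode, Weight} = {ContainerID, ETA, Origin}, not the whole set, so ContainerID -> ETA, Origin violates BCNF; decompose into {ContainerID, ETA, Origin} and {ContainerID, Destination, PortCode, Weight}.
Within {ContainerID, ETA, Origin}: {Origin}⁺ ∩ {ContainerID, ETA, Origin} = {ETA, Origin}, not the whole set, so Origin -> ETA violates BCNF; decompose into {ETA, Origin} and {ContainerID, Origin}.
{ETA, Origin} is in BCNF.
{ContainerID, Origin} is in BCNF.
{ContainerID, Destination, PortCode, Weight} is in BCNF.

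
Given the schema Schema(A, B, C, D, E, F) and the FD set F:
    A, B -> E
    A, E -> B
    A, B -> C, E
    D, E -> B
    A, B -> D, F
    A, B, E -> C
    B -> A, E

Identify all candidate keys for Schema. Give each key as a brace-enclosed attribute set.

{A, E}, {B}, {D, E}

{B}⁺ = {A, B, C, D, E, F}, which is every attribute, so {B} is a candidate key.
{A, E}⁺ = {A, B, C, D, E, F}, which is every attribute, so {A, E} is a candidate key.
{D, E}⁺ = {A, B, C, D, E, F}, which is every attribute, so {D, E} is a candidate key.
No proper subset of any of these is a key, and no other minimal superkey exists.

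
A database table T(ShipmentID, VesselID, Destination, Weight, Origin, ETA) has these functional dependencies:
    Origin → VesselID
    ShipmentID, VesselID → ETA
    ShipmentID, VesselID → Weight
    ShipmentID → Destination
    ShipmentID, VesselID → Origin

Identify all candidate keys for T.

{Origin, ShipmentID}, {ShipmentID, VesselID}

Attributes never on any right-hand side: {ShipmentID} — every candidate key must contain it.
{Origin, ShipmentID} is a candidate key since {Origin, ShipmentID}⁺ = {Destination, ETA, Origin, ShipmentID, VesselID, Weight} covers every attribute.
{ShipmentID, VesselID} is a candidate key since {ShipmentID, VesselID}⁺ = {Destination, ETA, Origin, ShipmentID, VesselID, Weight} covers every attribute.
No proper subset of any of these is a key, and no other minimal superkey exists.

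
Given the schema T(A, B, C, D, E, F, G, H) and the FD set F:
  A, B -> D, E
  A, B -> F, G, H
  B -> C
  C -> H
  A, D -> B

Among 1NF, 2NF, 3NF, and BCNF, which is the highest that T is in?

Candidate keys: {A, B}, {A, D}. Prime attributes: {A, B, D}.
B -> C breaks BCNF: {B}⁺ = {B, C, H}, so {B} is not a superkey.
Because {C} is non-prime and the left side of B -> C is not a superkey, the relation is not in 3NF.
Since {B} ⊂ {A, B} and {B}⁺ ⊇ {C, H} with {C, H} non-prime, there is a partial dependency; 2NF fails.

1NF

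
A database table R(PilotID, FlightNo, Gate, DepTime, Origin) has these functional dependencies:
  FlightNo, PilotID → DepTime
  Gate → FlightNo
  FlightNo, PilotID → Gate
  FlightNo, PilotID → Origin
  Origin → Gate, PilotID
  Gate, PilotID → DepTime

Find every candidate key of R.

{Origin} is a candidate key since {Origin}⁺ = {DepTime, FlightNo, Gate, Origin, PilotID} covers every attribute.
{FlightNo, PilotID} is a candidate key since {FlightNo, PilotID}⁺ = {DepTime, FlightNo, Gate, Origin, PilotID} covers every attribute.
{Gate, PilotID} is a candidate key since {Gate, PilotID}⁺ = {DepTime, FlightNo, Gate, Origin, PilotID} covers every attribute.
No proper subset of any of these is a key, and no other minimal superkey exists.

{FlightNo, PilotID}, {Gate, PilotID}, {Origin}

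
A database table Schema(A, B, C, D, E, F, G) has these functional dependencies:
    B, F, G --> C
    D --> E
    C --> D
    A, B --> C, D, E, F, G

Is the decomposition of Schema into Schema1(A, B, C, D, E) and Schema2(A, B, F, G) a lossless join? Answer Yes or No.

Yes

The shared attributes are {A, B} and {A, B}⁺ = {A, B, C, D, E, F, G}.
This includes all of Schema1, so the common attributes are a superkey of Schema1 — the join is lossless.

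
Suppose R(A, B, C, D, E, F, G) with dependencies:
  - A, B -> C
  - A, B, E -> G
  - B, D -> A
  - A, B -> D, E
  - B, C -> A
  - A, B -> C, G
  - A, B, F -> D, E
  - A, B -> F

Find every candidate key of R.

{A, B}, {B, C}, {B, D}

No FD produces {B}, so it must be in every candidate key.
Closure of {A, B} is {A, B, C, D, E, F, G}, the whole schema; {A, B} is a candidate key.
Closure of {B, C} is {A, B, C, D, E, F, G}, the whole schema; {B, C} is a candidate key.
Closure of {B, D} is {A, B, C, D, E, F, G}, the whole schema; {B, D} is a candidate key.
These are minimal and exhaustive — every other superkey contains one of them.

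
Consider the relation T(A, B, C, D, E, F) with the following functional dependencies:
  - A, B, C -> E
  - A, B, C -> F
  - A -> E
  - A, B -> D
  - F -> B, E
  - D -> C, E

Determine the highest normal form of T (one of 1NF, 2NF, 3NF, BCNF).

Candidate keys: {A, B}, {A, F}. Prime attributes: {A, B, F}.
For A -> E we have {A}⁺ = {A, E}; {A} is not a superkey, so BCNF fails.
Because {E} is non-prime and the left side of A -> E is not a superkey, the relation is not in 3NF.
Since {A} ⊂ {A, B} and {A}⁺ ⊇ {E} with {E} non-prime, there is a partial dependency; 2NF fails.

1NF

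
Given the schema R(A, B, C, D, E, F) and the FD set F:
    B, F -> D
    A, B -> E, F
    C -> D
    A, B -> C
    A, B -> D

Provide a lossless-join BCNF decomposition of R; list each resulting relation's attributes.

{A, B, C, E, F}; {B, D, F}

Candidate key of the original relation: {A, B}.
In {A, B, C, D, E, F}, {B, F} is not a superkey ({B, F}⁺ restricted to this set is {B, D, F}), so split on B, F -> D into {B, D, F} and {A, B, C, E, F}.
{B, D, F} is in BCNF.
{A, B, C, E, F} is in BCNF.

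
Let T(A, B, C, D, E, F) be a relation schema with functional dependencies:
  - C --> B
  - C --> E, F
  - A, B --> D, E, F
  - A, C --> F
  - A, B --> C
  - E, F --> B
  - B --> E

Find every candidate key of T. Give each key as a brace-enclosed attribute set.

{A, B}, {A, C}, {A, E, F}

No FD produces {A}, so it must be in every candidate key.
Closure of {A, B} is {A, B, C, D, E, F}, the whole schema; {A, B} is a candidate key.
Closure of {A, C} is {A, B, C, D, E, F}, the whole schema; {A, C} is a candidate key.
Closure of {A, E, F} is {A, B, C, D, E, F}, the whole schema; {A, E, F} is a candidate key.
These are minimal and exhaustive — every other superkey contains one of them.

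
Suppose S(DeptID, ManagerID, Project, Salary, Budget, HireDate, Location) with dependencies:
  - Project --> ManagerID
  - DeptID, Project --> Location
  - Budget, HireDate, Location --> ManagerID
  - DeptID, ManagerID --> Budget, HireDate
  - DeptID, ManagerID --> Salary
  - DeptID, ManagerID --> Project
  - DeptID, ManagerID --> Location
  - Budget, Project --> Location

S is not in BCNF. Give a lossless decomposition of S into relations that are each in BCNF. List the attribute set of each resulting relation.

Candidate keys of the original relation: {Budget, DeptID, HireDate, Location}, {DeptID, ManagerID}, {DeptID, Project}.
Within {Budget, DeptID, HireDate, Location, ManagerID, Project, Salary}: {Project}⁺ ∩ {Budget, DeptID, HireDate, Location, ManagerID, Project, Salary} = {ManagerID, Project}, not the whole set, so Project --> ManagerID violates BCNF; decompose into {ManagerID, Project} and {Budget, DeptID, HireDate, Location, Project, Salary}.
{ManagerID, Project} is in BCNF.
Within {Budget, DeptID, HireDate, Location, Project, Salary}: {Budget, Project}⁺ ∩ {Budget, DeptID, HireDate, Location, Project, Salary} = {Budget, Location, Project}, not the whole set, so Budget, Project --> Location violates BCNF; decompose into {Budget, Location, Project} and {Budget, DeptID, HireDate, Project, Salary}.
{Budget, Location, Project} is in BCNF.
{Budget, DeptID, HireDate, Project, Salary} is in BCNF.

{Budget, DeptID, HireDate, Project, Salary}; {Budget, Location, Project}; {ManagerID, Project}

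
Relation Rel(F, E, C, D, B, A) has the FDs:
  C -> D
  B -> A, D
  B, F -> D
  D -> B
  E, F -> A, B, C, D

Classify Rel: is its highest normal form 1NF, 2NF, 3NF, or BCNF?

2NF

Candidate key: {E, F}. Prime attributes: {E, F}.
For C -> D we have {C}⁺ = {A, B, C, D}; {C} is not a superkey, so BCNF fails.
C -> D determines the non-prime attribute {D} from a non-superkey — 3NF is violated.
Checking every proper subset of each key, none determines a non-prime attribute — 2NF is satisfied.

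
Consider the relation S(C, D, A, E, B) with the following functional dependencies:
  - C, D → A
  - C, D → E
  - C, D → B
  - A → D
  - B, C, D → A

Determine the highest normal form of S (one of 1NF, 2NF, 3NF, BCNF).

3NF

Candidate keys: {A, C}, {C, D}. Prime attributes: {A, C, D}.
A → D breaks BCNF: {A}⁺ = {A, D}, so {A} is not a superkey.
Since {D} ⊆ prime attributes and every other non-superkey FD also has a prime right side, the schema is in 3NF.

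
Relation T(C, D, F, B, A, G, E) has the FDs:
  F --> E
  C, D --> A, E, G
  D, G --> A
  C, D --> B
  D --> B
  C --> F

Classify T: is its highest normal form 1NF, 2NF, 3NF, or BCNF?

1NF

Candidate key: {C, D}. Prime attributes: {C, D}.
F --> E: {F}⁺ = {E, F}, which is not all of the attributes, so the left side is not a superkey — BCNF is violated.
F --> E determines the non-prime attribute {E} from a non-superkey — 3NF is violated.
Since {C} ⊂ {C, D} and {C}⁺ ⊇ {E, F} with {E, F} non-prime, there is a partial dependency; 2NF fails.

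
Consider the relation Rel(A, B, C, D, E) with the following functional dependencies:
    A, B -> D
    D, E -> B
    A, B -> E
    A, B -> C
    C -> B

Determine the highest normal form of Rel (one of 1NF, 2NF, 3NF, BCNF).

3NF

Candidate keys: {A, B}, {A, C}, {A, D, E}. Prime attributes: {A, B, C, D, E}.
For D, E -> B we have {D, E}⁺ = {B, D, E}; {D, E} is not a superkey, so BCNF fails.
Since {B} ⊆ prime attributes and every other non-superkey FD also has a prime right side, the schema is in 3NF.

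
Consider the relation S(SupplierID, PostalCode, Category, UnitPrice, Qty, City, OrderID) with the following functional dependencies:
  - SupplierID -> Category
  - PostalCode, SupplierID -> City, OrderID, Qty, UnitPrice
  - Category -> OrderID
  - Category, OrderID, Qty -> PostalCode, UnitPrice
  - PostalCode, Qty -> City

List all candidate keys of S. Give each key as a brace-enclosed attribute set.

{SupplierID} never appears on the right of any FD, so every key must include it.
{PostalCode, SupplierID} is a candidate key since {PostalCode, SupplierID}⁺ = {Category, City, OrderID, PostalCode, Qty, SupplierID, UnitPrice} covers every attribute.
{Qty, SupplierID} is a candidate key since {Qty, SupplierID}⁺ = {Category, City, OrderID, PostalCode, Qty, SupplierID, UnitPrice} covers every attribute.
These are minimal and exhaustive — every other superkey contains one of them.

{PostalCode, SupplierID}, {Qty, SupplierID}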